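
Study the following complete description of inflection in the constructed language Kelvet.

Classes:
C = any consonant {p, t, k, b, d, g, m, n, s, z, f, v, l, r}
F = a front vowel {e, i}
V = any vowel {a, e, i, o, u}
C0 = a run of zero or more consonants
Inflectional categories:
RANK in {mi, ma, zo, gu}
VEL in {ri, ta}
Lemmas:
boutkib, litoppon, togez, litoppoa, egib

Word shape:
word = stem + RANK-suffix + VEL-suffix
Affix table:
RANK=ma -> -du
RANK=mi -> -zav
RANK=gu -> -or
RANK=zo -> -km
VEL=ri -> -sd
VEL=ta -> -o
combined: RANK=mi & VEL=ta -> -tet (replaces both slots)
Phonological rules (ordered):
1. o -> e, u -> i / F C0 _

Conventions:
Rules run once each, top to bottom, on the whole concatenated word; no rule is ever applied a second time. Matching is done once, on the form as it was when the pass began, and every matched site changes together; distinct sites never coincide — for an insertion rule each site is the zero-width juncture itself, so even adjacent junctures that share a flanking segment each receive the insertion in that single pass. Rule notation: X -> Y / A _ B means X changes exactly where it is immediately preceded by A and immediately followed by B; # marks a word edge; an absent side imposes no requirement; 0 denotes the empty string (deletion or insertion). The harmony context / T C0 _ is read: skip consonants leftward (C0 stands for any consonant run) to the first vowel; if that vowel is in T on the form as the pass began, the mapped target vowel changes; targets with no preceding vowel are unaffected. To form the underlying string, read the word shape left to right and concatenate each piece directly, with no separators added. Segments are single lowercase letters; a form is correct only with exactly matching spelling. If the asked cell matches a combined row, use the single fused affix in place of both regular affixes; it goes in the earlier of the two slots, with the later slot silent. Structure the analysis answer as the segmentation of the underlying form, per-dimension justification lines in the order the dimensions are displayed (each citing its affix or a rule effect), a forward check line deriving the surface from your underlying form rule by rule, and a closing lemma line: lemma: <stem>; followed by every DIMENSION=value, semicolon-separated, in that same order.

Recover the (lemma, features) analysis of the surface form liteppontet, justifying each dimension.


underlying: litoppon-tet
RANK=mi - signalled by the combined affix row
VEL=ta - signalled by the combined affix row
check: litoppontet -> liteppontet
lemma: litoppon; RANK=mi; VEL=ta


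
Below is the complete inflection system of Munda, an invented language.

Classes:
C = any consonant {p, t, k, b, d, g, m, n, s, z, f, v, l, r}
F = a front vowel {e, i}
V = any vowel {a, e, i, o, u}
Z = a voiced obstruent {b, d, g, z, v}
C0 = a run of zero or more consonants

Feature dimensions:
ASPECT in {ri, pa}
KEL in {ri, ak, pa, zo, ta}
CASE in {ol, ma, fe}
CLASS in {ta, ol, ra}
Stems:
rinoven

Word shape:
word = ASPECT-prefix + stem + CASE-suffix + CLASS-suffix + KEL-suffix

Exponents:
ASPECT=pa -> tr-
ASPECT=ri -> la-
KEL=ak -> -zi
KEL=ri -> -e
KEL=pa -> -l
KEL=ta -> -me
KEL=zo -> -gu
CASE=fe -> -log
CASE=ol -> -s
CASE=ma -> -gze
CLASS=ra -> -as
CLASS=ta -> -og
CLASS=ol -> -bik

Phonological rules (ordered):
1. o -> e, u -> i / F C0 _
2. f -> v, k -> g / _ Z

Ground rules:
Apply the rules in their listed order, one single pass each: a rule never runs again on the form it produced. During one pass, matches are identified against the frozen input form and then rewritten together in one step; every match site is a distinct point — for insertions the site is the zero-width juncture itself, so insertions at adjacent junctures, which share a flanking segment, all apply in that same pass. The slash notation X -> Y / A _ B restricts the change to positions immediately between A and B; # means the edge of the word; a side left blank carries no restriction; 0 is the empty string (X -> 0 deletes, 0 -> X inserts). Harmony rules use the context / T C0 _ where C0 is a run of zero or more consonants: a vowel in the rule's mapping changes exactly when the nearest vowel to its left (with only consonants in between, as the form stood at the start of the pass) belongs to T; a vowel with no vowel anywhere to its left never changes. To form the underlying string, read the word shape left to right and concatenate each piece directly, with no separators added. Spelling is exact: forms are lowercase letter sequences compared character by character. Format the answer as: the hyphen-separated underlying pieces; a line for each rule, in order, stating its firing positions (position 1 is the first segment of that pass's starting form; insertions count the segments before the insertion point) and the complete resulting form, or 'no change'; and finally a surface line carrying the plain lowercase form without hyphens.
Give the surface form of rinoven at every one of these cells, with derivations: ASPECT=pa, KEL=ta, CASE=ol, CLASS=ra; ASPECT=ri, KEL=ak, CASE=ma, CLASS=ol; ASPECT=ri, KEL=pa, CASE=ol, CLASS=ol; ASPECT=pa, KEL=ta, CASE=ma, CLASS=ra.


cell ASPECT=pa, KEL=ta, CASE=ol, CLASS=ra:
underlying: tr-rinoven-s-as-me
1. o -> e, u -> i / F C0 _: fires at position(s) 6: trrinevensasme
2. f -> v, k -> g / _ Z: no change
surface: trrinevensasme

cell ASPECT=ri, KEL=ak, CASE=ma, CLASS=ol:
underlying: la-rinoven-gze-bik-zi
1. o -> e, u -> i / F C0 _: fires at position(s) 6: larinevengzebikzi
2. f -> v, k -> g / _ Z: fires at position(s) 15: larinevengzebigzi
surface: larinevengzebigzi

cell ASPECT=ri, KEL=pa, CASE=ol, CLASS=ol:
underlying: la-rinoven-s-bik-l
1. o -> e, u -> i / F C0 _: fires at position(s) 6: larinevensbikl
2. f -> v, k -> g / _ Z: no change
surface: larinevensbikl

cell ASPECT=pa, KEL=ta, CASE=ma, CLASS=ra:
underlying: tr-rinoven-gze-as-me
1. o -> e, u -> i / F C0 _: fires at position(s) 6: trrinevengzeasme
2. f -> v, k -> g / _ Z: no change
surface: trrinevengzeasme


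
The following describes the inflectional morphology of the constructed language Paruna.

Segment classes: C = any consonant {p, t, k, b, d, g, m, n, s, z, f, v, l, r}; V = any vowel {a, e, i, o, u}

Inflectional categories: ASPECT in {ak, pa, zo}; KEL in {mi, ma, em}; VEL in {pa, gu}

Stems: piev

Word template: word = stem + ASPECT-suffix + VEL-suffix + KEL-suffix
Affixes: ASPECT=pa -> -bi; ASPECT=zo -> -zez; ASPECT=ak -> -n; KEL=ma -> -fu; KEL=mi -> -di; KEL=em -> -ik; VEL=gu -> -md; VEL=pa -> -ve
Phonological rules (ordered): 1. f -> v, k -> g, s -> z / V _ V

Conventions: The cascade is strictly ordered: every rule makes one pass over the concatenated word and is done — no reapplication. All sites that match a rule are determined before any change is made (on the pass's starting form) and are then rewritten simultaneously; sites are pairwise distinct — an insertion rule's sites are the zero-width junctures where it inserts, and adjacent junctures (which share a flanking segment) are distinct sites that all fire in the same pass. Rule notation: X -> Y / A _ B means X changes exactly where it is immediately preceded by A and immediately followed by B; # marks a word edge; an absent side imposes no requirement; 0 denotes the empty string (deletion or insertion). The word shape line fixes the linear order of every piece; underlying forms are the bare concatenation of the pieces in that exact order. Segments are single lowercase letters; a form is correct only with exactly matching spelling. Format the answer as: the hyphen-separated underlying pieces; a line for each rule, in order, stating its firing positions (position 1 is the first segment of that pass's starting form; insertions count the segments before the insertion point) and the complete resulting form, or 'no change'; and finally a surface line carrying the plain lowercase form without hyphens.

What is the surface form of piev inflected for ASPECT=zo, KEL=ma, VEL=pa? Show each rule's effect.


underlying: piev-zez-ve-fu
1. f -> v, k -> g, s -> z / V _ V: fires at position(s) 10: pievzezvevu
surface: pievzezvevu


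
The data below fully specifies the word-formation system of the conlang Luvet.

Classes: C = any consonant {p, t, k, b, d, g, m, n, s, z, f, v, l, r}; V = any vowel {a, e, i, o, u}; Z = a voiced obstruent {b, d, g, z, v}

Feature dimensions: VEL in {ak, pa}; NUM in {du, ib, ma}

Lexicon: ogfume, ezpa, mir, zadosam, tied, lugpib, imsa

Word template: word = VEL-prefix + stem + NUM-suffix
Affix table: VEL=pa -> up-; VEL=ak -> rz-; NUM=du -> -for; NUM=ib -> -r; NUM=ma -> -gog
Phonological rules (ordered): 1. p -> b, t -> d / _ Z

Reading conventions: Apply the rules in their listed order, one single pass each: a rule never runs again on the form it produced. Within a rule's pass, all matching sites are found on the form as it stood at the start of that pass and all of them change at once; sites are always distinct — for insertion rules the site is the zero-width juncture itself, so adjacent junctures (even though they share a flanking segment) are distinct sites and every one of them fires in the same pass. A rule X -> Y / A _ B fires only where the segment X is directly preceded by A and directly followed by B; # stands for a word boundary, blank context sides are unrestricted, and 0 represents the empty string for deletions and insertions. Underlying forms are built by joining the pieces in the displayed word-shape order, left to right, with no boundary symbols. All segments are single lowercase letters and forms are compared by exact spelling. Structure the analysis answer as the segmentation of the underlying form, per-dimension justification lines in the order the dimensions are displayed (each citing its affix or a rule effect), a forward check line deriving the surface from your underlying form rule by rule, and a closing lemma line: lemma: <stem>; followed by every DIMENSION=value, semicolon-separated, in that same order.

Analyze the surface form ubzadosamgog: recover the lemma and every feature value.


underlying: up-zadosam-gog
VEL=pa - signalled by the affix up-
NUM=ma - signalled by the affix -gog
check: upzadosamgog -> ubzadosamgog
lemma: zadosam; VEL=pa; NUM=ma


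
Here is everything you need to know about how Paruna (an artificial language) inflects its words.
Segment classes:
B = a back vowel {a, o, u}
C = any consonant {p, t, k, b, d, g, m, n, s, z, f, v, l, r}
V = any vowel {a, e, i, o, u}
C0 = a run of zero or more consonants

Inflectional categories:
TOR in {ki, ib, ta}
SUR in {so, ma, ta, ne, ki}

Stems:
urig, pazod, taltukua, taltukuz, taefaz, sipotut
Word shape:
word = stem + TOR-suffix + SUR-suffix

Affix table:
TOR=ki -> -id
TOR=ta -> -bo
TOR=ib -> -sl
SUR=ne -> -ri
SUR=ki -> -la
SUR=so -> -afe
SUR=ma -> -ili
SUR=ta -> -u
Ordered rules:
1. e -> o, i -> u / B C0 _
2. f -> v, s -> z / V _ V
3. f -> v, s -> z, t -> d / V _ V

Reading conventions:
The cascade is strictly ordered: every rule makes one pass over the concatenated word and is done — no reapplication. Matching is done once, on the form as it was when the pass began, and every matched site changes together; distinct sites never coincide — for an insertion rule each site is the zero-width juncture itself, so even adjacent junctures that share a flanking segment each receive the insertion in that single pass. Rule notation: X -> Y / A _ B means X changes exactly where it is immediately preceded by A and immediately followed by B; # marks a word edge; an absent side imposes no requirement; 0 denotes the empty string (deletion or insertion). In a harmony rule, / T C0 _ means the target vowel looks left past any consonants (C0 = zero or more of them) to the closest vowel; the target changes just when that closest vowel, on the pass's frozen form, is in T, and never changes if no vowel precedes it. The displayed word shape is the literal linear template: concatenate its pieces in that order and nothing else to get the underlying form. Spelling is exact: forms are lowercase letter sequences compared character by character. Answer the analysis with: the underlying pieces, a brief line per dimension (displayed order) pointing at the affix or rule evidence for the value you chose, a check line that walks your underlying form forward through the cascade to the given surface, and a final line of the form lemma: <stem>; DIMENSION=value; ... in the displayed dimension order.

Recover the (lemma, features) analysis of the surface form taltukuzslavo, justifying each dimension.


underlying: taltukuz-sl-afe
TOR=ib - signalled by the affix -sl
SUR=so - signalled by the affix -afe
check: taltukuzslafe -> taltukuzslafo -> taltukuzslavo -> taltukuzslavo
lemma: taltukuz; TOR=ib; SUR=so


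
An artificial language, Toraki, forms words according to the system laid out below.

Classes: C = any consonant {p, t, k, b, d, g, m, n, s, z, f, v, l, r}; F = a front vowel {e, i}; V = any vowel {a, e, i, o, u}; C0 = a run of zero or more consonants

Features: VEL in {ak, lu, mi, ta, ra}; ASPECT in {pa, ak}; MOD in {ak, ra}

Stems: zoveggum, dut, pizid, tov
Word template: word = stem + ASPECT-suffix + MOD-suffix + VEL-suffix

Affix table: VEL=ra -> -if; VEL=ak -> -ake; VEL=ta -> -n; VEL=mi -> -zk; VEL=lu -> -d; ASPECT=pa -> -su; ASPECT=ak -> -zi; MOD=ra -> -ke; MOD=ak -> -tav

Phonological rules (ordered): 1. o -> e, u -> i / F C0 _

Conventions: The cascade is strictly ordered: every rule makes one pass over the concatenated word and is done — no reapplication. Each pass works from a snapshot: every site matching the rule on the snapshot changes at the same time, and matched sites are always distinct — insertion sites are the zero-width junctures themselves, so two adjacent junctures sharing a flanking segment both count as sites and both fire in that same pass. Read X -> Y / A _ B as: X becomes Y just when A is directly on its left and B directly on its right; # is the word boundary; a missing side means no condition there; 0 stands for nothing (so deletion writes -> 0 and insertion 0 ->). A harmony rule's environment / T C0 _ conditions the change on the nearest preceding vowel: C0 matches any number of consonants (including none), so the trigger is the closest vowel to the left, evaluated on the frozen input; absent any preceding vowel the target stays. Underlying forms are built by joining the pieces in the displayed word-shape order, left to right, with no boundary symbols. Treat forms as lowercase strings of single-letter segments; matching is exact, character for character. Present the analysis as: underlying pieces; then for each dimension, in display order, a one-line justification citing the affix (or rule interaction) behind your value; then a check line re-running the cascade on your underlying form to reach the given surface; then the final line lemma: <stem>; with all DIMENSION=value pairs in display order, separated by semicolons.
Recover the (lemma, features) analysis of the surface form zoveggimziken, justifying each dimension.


underlying: zoveggum-zi-ke-n
VEL=ta - signalled by the affix -n
ASPECT=ak - signalled by the affix -zi
MOD=ra - signalled by the affix -ke
check: zoveggumziken -> zoveggimziken
lemma: zoveggum; VEL=ta; ASPECT=ak; MOD=ra


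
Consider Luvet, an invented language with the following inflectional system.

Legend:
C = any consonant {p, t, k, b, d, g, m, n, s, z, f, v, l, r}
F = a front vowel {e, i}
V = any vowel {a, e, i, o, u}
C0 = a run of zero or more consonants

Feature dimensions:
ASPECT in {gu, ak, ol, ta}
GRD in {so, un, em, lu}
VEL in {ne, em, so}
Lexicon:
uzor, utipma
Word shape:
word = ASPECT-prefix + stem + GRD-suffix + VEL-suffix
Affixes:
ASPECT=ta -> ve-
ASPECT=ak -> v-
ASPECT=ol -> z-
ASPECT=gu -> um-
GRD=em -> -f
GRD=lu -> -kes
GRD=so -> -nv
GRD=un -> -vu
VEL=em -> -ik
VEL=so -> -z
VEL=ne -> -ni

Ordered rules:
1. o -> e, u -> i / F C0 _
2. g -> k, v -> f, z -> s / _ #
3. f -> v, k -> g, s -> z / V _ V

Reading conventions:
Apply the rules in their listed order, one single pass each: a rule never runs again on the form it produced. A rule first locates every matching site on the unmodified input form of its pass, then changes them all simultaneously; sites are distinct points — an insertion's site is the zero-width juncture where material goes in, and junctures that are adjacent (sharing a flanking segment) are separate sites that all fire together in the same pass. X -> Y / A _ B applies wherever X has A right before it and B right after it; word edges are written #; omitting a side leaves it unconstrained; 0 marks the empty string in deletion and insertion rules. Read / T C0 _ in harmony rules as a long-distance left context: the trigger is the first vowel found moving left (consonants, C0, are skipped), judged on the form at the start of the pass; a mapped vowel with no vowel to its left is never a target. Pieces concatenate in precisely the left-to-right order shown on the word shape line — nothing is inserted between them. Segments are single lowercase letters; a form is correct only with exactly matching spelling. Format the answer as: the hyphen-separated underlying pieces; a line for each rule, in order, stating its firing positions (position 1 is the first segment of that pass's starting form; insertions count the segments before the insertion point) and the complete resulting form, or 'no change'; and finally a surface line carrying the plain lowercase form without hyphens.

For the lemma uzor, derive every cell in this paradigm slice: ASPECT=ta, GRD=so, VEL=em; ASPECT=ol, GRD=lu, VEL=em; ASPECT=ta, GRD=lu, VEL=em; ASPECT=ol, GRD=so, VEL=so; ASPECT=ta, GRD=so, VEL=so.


cell ASPECT=ta, GRD=so, VEL=em:
underlying: ve-uzor-nv-ik
1. o -> e, u -> i / F C0 _: fires at position(s) 3: veizornvik
2. g -> k, v -> f, z -> s / _ #: no change
3. f -> v, k -> g, s -> z / V _ V: no change
surface: veizornvik

cell ASPECT=ol, GRD=lu, VEL=em:
underlying: z-uzor-kes-ik
1. o -> e, u -> i / F C0 _: no change
2. g -> k, v -> f, z -> s / _ #: no change
3. f -> v, k -> g, s -> z / V _ V: fires at position(s) 8: zuzorkezik
surface: zuzorkezik

cell ASPECT=ta, GRD=lu, VEL=em:
underlying: ve-uzor-kes-ik
1. o -> e, u -> i / F C0 _: fires at position(s) 3: veizorkesik
2. g -> k, v -> f, z -> s / _ #: no change
3. f -> v, k -> g, s -> z / V _ V: fires at position(s) 9: veizorkezik
surface: veizorkezik

cell ASPECT=ol, GRD=so, VEL=so:
underlying: z-uzor-nv-z
1. o -> e, u -> i / F C0 _: no change
2. g -> k, v -> f, z -> s / _ #: fires at position(s) 8: zuzornvs
3. f -> v, k -> g, s -> z / V _ V: no change
surface: zuzornvs

cell ASPECT=ta, GRD=so, VEL=so:
underlying: ve-uzor-nv-z
1. o -> e, u -> i / F C0 _: fires at position(s) 3: veizornvz
2. g -> k, v -> f, z -> s / _ #: fires at position(s) 9: veizornvs
3. f -> v, k -> g, s -> z / V _ V: no change
surface: veizornvs


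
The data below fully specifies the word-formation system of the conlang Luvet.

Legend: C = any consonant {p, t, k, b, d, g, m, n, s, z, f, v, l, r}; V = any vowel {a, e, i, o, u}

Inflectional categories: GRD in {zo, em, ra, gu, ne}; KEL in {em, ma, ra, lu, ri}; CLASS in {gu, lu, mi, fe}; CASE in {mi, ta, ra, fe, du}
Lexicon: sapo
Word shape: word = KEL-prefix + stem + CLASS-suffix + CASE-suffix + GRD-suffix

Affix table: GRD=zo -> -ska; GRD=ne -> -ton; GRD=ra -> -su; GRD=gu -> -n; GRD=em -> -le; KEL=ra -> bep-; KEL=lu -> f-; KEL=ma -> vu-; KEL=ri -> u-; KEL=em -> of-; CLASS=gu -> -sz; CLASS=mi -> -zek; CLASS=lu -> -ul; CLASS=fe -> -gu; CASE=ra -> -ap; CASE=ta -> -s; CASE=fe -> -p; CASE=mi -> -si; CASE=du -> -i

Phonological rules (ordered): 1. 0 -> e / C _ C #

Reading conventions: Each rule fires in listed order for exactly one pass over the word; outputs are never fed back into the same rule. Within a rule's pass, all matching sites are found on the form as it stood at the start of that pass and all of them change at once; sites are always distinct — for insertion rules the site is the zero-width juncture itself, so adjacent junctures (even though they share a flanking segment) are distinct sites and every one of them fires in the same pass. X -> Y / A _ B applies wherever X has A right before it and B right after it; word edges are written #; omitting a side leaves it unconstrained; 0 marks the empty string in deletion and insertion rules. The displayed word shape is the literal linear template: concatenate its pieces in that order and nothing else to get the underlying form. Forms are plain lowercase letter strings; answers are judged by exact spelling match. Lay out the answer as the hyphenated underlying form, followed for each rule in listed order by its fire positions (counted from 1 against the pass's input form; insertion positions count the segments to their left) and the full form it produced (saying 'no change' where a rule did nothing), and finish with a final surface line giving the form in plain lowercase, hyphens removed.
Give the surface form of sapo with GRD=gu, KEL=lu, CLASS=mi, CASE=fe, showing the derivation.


underlying: f-sapo-zek-p-n
1. 0 -> e / C _ C #: inserts after position(s) 9: fsapozekpen
surface: fsapozekpen


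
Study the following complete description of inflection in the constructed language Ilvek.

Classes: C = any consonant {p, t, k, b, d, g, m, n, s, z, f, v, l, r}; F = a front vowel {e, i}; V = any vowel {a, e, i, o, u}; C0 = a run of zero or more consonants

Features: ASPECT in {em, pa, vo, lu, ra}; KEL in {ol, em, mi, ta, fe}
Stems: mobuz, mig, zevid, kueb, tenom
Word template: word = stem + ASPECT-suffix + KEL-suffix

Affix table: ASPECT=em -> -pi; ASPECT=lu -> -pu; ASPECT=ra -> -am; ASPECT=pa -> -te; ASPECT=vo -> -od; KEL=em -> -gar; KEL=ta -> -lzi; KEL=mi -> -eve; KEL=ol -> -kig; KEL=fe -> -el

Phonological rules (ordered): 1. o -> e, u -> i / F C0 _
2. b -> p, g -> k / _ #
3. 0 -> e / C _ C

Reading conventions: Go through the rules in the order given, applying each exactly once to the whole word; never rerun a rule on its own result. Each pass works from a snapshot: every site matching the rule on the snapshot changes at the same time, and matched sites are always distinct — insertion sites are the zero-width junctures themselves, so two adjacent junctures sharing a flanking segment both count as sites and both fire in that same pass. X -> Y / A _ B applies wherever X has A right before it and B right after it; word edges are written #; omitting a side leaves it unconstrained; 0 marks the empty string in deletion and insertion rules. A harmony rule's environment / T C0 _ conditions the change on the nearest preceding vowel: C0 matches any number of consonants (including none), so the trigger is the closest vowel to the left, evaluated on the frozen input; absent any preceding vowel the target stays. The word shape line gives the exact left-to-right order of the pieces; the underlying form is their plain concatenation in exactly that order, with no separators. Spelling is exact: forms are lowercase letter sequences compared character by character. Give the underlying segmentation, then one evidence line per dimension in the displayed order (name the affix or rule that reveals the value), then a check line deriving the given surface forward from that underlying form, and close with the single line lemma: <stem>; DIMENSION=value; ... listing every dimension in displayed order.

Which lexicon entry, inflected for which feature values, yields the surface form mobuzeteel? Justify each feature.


underlying: mobuz-te-el
ASPECT=pa - signalled by the affix -te
KEL=fe - signalled by the affix -el
check: mobuzteel -> mobuzteel -> mobuzteel -> mobuzeteel
lemma: mobuz; ASPECT=pa; KEL=fe


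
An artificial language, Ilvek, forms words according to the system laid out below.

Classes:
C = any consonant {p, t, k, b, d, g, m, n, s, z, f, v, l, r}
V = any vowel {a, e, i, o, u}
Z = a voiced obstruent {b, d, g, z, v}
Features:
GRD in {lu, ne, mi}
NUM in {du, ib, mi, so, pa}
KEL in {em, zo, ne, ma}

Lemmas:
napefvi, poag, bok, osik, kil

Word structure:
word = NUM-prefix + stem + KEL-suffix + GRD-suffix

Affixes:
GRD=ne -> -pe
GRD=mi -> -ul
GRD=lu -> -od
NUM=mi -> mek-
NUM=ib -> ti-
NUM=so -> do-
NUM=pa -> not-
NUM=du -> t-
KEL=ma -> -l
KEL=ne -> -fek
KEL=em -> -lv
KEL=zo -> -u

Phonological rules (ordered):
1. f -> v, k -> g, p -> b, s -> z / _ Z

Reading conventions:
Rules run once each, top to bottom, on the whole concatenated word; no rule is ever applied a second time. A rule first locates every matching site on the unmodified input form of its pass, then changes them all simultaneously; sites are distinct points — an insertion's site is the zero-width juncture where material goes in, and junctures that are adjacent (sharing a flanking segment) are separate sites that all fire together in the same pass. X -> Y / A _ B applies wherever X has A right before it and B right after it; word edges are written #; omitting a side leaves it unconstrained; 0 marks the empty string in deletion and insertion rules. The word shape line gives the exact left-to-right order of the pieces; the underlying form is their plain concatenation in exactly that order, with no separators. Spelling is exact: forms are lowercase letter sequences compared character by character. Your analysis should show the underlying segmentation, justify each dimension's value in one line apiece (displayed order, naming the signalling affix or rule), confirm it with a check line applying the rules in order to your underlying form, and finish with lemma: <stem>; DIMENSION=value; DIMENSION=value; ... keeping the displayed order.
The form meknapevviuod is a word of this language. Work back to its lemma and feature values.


underlying: mek-napefvi-u-od
GRD=lu - signalled by the affix -od
NUM=mi - signalled by the affix mek-
KEL=zo - signalled by the affix -u
check: meknapefviuod -> meknapevviuod
lemma: napefvi; GRD=lu; NUM=mi; KEL=zo


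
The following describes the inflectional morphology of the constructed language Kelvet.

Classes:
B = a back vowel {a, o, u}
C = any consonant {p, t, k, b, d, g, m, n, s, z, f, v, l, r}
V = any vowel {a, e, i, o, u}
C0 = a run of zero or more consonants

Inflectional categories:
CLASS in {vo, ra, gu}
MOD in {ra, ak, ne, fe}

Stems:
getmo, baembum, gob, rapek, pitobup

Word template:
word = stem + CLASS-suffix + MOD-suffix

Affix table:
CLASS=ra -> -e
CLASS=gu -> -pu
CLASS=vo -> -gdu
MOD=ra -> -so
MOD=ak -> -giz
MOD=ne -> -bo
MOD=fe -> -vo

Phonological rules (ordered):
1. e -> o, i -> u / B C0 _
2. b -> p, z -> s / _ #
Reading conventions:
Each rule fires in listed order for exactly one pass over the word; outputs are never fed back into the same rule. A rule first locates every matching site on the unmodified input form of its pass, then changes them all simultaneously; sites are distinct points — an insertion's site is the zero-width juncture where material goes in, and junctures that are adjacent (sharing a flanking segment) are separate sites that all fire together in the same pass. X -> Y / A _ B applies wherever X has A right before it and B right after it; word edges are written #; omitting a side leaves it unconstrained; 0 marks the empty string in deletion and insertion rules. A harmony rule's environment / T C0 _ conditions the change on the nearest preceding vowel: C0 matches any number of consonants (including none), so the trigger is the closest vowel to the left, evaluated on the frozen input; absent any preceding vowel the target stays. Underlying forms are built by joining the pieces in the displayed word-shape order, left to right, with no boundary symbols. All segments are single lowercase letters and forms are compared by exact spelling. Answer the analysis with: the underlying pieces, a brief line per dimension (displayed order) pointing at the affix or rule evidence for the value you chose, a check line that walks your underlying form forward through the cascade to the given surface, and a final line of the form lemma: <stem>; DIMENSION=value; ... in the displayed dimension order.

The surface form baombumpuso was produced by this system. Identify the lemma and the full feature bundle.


underlying: baembum-pu-so
CLASS=gu - signalled by the affix -pu
MOD=ra - signalled by the affix -so
check: baembumpuso -> baombumpuso -> baombumpuso
lemma: baembum; CLASS=gu; MOD=ra


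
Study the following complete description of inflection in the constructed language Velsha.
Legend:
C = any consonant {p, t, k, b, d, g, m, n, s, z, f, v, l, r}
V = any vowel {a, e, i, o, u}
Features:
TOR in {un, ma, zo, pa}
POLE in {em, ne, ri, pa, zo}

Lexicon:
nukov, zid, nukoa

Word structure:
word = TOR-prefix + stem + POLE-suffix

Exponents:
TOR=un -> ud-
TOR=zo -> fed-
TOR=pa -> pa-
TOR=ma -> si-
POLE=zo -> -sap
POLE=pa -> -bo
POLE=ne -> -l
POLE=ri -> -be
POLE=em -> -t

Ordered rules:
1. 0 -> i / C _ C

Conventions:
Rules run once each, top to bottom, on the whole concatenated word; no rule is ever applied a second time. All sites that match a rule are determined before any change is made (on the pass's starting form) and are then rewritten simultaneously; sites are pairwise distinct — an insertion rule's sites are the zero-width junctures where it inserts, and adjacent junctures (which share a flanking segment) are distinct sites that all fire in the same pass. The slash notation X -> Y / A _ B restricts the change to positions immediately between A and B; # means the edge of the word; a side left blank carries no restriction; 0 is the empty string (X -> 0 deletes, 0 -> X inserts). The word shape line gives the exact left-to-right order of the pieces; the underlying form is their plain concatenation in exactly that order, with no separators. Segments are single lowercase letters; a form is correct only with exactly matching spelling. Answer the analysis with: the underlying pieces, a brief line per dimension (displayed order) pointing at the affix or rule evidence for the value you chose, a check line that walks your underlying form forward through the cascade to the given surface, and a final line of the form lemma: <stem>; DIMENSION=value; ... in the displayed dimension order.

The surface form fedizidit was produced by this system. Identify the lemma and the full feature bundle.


underlying: fed-zid-t
TOR=zo - signalled by the affix fed-
POLE=em - signalled by the affix -t
check: fedzidt -> fedizidit
lemma: zid; TOR=zo; POLE=em


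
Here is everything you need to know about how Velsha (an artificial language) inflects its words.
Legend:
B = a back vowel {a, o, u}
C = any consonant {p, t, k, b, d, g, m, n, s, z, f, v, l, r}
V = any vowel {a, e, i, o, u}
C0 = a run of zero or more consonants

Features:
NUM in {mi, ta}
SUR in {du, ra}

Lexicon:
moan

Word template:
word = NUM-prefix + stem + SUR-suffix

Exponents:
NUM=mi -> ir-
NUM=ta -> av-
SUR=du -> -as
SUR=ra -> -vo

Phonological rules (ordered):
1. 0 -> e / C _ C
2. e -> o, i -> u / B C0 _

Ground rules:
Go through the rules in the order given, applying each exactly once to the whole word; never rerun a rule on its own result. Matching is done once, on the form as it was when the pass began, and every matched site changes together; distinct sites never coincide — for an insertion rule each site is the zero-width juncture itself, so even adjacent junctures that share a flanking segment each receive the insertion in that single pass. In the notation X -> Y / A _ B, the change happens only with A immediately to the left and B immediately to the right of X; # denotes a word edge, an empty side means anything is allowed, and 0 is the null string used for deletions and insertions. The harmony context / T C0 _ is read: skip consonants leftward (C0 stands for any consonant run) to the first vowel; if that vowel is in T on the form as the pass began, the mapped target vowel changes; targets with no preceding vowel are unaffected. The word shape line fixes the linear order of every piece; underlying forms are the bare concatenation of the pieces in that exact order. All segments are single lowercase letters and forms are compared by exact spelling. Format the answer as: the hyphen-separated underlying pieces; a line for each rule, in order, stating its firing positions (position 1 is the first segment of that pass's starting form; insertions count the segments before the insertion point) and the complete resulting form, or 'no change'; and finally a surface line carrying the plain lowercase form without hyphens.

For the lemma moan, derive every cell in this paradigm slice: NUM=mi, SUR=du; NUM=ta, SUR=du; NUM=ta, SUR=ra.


cell NUM=mi, SUR=du:
underlying: ir-moan-as
1. 0 -> e / C _ C: inserts after position(s) 2: iremoanas
2. e -> o, i -> u / B C0 _: no change
surface: iremoanas

cell NUM=ta, SUR=du:
underlying: av-moan-as
1. 0 -> e / C _ C: inserts after position(s) 2: avemoanas
2. e -> o, i -> u / B C0 _: fires at position(s) 3: avomoanas
surface: avomoanas

cell NUM=ta, SUR=ra:
underlying: av-moan-vo
1. 0 -> e / C _ C: inserts after position(s) 2, 6: avemoanevo
2. e -> o, i -> u / B C0 _: fires at position(s) 3, 8: avomoanovo
surface: avomoanovo


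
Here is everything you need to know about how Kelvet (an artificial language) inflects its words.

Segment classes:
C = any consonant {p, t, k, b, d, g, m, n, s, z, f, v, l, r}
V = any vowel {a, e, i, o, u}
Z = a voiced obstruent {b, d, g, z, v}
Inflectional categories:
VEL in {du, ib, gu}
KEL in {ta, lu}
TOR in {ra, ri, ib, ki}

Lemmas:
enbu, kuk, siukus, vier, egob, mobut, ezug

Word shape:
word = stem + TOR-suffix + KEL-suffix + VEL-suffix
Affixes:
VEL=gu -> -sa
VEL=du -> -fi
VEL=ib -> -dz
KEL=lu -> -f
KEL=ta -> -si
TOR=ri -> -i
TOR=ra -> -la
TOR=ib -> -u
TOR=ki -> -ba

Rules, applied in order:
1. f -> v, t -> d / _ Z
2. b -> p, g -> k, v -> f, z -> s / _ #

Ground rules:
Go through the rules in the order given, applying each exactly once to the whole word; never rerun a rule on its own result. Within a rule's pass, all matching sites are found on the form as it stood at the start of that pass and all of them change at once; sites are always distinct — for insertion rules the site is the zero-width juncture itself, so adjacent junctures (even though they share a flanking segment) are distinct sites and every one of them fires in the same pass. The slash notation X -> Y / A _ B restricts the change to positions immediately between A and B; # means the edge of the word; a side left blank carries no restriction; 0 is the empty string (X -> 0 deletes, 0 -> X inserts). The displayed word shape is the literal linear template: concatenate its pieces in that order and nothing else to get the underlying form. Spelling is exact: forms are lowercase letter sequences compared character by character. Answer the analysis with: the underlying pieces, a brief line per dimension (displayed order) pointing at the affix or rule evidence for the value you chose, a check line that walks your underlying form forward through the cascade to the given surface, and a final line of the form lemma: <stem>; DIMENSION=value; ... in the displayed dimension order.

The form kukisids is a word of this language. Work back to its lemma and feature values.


underlying: kuk-i-si-dz
VEL=ib - signalled by the affix -dz
KEL=ta - signalled by the affix -si
TOR=ri - signalled by the affix -i
check: kukisidz -> kukisidz -> kukisids
lemma: kuk; VEL=ib; KEL=ta; TOR=ri


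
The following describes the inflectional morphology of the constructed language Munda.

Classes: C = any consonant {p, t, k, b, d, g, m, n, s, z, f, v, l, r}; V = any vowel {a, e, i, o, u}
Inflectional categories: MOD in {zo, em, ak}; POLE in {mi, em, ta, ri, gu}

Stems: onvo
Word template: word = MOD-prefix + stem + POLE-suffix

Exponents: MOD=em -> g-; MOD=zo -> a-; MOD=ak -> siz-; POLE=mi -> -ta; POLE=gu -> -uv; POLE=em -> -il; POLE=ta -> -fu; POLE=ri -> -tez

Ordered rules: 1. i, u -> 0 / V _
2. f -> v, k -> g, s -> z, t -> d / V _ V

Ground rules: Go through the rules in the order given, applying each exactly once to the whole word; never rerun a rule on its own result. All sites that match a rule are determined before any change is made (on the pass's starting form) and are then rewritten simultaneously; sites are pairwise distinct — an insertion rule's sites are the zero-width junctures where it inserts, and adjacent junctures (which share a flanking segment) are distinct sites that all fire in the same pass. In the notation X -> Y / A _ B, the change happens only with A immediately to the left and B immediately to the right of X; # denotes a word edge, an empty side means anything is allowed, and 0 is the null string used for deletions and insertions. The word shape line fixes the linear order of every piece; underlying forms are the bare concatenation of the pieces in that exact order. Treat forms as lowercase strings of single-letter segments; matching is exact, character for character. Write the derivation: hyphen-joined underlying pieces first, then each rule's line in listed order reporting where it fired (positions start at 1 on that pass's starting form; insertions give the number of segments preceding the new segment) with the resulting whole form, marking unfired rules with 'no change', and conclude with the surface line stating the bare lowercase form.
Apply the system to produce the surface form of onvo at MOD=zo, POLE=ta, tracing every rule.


underlying: a-onvo-fu
1. i, u -> 0 / V _: no change
2. f -> v, k -> g, s -> z, t -> d / V _ V: fires at position(s) 6: aonvovu
surface: aonvovu


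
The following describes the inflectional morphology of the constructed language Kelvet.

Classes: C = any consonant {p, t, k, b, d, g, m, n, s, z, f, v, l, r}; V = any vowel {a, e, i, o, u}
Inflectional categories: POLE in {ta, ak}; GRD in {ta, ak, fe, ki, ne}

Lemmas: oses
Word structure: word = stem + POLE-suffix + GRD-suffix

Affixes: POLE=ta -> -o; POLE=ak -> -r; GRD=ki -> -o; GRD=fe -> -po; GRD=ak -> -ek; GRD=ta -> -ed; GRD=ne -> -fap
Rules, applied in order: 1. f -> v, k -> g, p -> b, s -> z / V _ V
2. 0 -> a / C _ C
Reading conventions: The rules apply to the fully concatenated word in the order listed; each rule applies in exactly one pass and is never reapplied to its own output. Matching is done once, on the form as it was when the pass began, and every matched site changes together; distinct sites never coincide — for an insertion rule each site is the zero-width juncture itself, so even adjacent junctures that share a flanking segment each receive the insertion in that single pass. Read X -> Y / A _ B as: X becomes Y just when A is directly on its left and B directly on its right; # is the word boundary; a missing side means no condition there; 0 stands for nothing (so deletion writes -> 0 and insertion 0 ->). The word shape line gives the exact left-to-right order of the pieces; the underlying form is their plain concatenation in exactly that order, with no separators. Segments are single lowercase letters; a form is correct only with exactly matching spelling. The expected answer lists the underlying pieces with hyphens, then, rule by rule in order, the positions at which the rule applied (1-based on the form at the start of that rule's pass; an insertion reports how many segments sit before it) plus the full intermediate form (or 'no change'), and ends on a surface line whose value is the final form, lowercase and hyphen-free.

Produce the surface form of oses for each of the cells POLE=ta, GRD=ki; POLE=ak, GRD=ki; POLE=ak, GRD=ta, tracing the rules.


cell POLE=ta, GRD=ki:
underlying: oses-o-o
1. f -> v, k -> g, p -> b, s -> z / V _ V: fires at position(s) 2, 4: ozezoo
2. 0 -> a / C _ C: no change
surface: ozezoo

cell POLE=ak, GRD=ki:
underlying: oses-r-o
1. f -> v, k -> g, p -> b, s -> z / V _ V: fires at position(s) 2: ozesro
2. 0 -> a / C _ C: inserts after position(s) 4: ozesaro
surface: ozesaro

cell POLE=ak, GRD=ta:
underlying: oses-r-ed
1. f -> v, k -> g, p -> b, s -> z / V _ V: fires at position(s) 2: ozesred
2. 0 -> a / C _ C: inserts after position(s) 4: ozesared
surface: ozesared


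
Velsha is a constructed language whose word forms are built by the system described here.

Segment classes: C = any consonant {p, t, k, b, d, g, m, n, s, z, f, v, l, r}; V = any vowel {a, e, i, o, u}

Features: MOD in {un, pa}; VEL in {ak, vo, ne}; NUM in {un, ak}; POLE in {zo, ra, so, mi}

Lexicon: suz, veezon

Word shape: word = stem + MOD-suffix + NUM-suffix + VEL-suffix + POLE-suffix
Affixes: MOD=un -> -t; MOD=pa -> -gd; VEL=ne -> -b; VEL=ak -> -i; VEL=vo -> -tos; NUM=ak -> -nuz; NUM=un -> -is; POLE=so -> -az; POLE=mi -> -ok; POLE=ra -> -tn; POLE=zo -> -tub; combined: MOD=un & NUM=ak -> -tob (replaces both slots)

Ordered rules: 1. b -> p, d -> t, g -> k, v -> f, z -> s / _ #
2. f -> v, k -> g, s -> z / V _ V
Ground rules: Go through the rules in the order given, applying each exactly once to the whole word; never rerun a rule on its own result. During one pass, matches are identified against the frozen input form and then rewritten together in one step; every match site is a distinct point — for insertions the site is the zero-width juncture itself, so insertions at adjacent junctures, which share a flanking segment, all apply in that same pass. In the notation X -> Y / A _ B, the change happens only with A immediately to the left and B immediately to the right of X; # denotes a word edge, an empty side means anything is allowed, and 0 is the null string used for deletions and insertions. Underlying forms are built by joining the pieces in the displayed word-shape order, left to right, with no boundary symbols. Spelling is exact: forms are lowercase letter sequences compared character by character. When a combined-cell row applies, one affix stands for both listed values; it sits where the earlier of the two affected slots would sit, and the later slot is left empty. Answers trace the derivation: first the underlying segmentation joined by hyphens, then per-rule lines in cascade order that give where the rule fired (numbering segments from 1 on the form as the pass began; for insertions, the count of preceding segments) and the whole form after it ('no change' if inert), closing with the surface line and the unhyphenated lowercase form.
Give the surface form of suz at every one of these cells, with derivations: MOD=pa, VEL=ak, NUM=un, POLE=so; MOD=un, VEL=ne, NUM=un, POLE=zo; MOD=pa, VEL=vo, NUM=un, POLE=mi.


cell MOD=pa, VEL=ak, NUM=un, POLE=so:
underlying: suz-gd-is-i-az
1. b -> p, d -> t, g -> k, v -> f, z -> s / _ #: fires at position(s) 10: suzgdisias
2. f -> v, k -> g, s -> z / V _ V: fires at position(s) 7: suzgdizias
surface: suzgdizias

cell MOD=un, VEL=ne, NUM=un, POLE=zo:
underlying: suz-t-is-b-tub
1. b -> p, d -> t, g -> k, v -> f, z -> s / _ #: fires at position(s) 10: suztisbtup
2. f -> v, k -> g, s -> z / V _ V: no change
surface: suztisbtup

cell MOD=pa, VEL=vo, NUM=un, POLE=mi:
underlying: suz-gd-is-tos-ok
1. b -> p, d -> t, g -> k, v -> f, z -> s / _ #: no change
2. f -> v, k -> g, s -> z / V _ V: fires at position(s) 10: suzgdistozok
surface: suzgdistozok
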